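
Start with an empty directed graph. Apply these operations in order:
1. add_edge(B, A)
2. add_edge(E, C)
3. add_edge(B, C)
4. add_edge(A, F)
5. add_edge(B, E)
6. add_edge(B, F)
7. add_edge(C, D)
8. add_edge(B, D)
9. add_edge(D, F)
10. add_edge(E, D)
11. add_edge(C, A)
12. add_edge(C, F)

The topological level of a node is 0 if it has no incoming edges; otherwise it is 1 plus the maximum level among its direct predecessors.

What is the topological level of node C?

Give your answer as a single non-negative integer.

Op 1: add_edge(B, A). Edges now: 1
Op 2: add_edge(E, C). Edges now: 2
Op 3: add_edge(B, C). Edges now: 3
Op 4: add_edge(A, F). Edges now: 4
Op 5: add_edge(B, E). Edges now: 5
Op 6: add_edge(B, F). Edges now: 6
Op 7: add_edge(C, D). Edges now: 7
Op 8: add_edge(B, D). Edges now: 8
Op 9: add_edge(D, F). Edges now: 9
Op 10: add_edge(E, D). Edges now: 10
Op 11: add_edge(C, A). Edges now: 11
Op 12: add_edge(C, F). Edges now: 12
Compute levels (Kahn BFS):
  sources (in-degree 0): B
  process B: level=0
    B->A: in-degree(A)=1, level(A)>=1
    B->C: in-degree(C)=1, level(C)>=1
    B->D: in-degree(D)=2, level(D)>=1
    B->E: in-degree(E)=0, level(E)=1, enqueue
    B->F: in-degree(F)=3, level(F)>=1
  process E: level=1
    E->C: in-degree(C)=0, level(C)=2, enqueue
    E->D: in-degree(D)=1, level(D)>=2
  process C: level=2
    C->A: in-degree(A)=0, level(A)=3, enqueue
    C->D: in-degree(D)=0, level(D)=3, enqueue
    C->F: in-degree(F)=2, level(F)>=3
  process A: level=3
    A->F: in-degree(F)=1, level(F)>=4
  process D: level=3
    D->F: in-degree(F)=0, level(F)=4, enqueue
  process F: level=4
All levels: A:3, B:0, C:2, D:3, E:1, F:4
level(C) = 2

Answer: 2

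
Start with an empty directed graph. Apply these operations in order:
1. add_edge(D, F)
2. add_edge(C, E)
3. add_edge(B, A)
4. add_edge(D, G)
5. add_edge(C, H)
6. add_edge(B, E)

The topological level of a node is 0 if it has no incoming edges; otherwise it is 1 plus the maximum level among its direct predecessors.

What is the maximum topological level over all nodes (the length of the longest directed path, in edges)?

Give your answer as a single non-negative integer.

Answer: 1

Derivation:
Op 1: add_edge(D, F). Edges now: 1
Op 2: add_edge(C, E). Edges now: 2
Op 3: add_edge(B, A). Edges now: 3
Op 4: add_edge(D, G). Edges now: 4
Op 5: add_edge(C, H). Edges now: 5
Op 6: add_edge(B, E). Edges now: 6
Compute levels (Kahn BFS):
  sources (in-degree 0): B, C, D
  process B: level=0
    B->A: in-degree(A)=0, level(A)=1, enqueue
    B->E: in-degree(E)=1, level(E)>=1
  process C: level=0
    C->E: in-degree(E)=0, level(E)=1, enqueue
    C->H: in-degree(H)=0, level(H)=1, enqueue
  process D: level=0
    D->F: in-degree(F)=0, level(F)=1, enqueue
    D->G: in-degree(G)=0, level(G)=1, enqueue
  process A: level=1
  process E: level=1
  process H: level=1
  process F: level=1
  process G: level=1
All levels: A:1, B:0, C:0, D:0, E:1, F:1, G:1, H:1
max level = 1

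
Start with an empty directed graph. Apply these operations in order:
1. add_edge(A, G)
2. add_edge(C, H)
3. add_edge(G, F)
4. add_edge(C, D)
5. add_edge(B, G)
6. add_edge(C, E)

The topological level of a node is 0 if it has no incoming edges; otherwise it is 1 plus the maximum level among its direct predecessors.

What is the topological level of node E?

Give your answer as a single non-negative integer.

Answer: 1

Derivation:
Op 1: add_edge(A, G). Edges now: 1
Op 2: add_edge(C, H). Edges now: 2
Op 3: add_edge(G, F). Edges now: 3
Op 4: add_edge(C, D). Edges now: 4
Op 5: add_edge(B, G). Edges now: 5
Op 6: add_edge(C, E). Edges now: 6
Compute levels (Kahn BFS):
  sources (in-degree 0): A, B, C
  process A: level=0
    A->G: in-degree(G)=1, level(G)>=1
  process B: level=0
    B->G: in-degree(G)=0, level(G)=1, enqueue
  process C: level=0
    C->D: in-degree(D)=0, level(D)=1, enqueue
    C->E: in-degree(E)=0, level(E)=1, enqueue
    C->H: in-degree(H)=0, level(H)=1, enqueue
  process G: level=1
    G->F: in-degree(F)=0, level(F)=2, enqueue
  process D: level=1
  process E: level=1
  process H: level=1
  process F: level=2
All levels: A:0, B:0, C:0, D:1, E:1, F:2, G:1, H:1
level(E) = 1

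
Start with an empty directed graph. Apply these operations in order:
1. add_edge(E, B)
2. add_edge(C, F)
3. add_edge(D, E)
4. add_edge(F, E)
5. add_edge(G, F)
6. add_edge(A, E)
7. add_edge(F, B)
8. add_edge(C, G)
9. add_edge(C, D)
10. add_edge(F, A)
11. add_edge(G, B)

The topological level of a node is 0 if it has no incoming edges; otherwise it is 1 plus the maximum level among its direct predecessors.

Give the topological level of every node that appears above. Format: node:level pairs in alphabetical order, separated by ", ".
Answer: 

Op 1: add_edge(E, B). Edges now: 1
Op 2: add_edge(C, F). Edges now: 2
Op 3: add_edge(D, E). Edges now: 3
Op 4: add_edge(F, E). Edges now: 4
Op 5: add_edge(G, F). Edges now: 5
Op 6: add_edge(A, E). Edges now: 6
Op 7: add_edge(F, B). Edges now: 7
Op 8: add_edge(C, G). Edges now: 8
Op 9: add_edge(C, D). Edges now: 9
Op 10: add_edge(F, A). Edges now: 10
Op 11: add_edge(G, B). Edges now: 11
Compute levels (Kahn BFS):
  sources (in-degree 0): C
  process C: level=0
    C->D: in-degree(D)=0, level(D)=1, enqueue
    C->F: in-degree(F)=1, level(F)>=1
    C->G: in-degree(G)=0, level(G)=1, enqueue
  process D: level=1
    D->E: in-degree(E)=2, level(E)>=2
  process G: level=1
    G->B: in-degree(B)=2, level(B)>=2
    G->F: in-degree(F)=0, level(F)=2, enqueue
  process F: level=2
    F->A: in-degree(A)=0, level(A)=3, enqueue
    F->B: in-degree(B)=1, level(B)>=3
    F->E: in-degree(E)=1, level(E)>=3
  process A: level=3
    A->E: in-degree(E)=0, level(E)=4, enqueue
  process E: level=4
    E->B: in-degree(B)=0, level(B)=5, enqueue
  process B: level=5
All levels: A:3, B:5, C:0, D:1, E:4, F:2, G:1

Answer: A:3, B:5, C:0, D:1, E:4, F:2, G:1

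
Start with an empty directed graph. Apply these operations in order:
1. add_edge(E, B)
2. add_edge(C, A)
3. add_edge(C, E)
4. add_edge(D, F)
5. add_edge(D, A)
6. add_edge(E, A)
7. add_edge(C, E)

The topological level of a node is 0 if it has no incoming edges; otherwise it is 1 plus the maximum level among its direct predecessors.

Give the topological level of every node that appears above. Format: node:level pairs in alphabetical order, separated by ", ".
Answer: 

Op 1: add_edge(E, B). Edges now: 1
Op 2: add_edge(C, A). Edges now: 2
Op 3: add_edge(C, E). Edges now: 3
Op 4: add_edge(D, F). Edges now: 4
Op 5: add_edge(D, A). Edges now: 5
Op 6: add_edge(E, A). Edges now: 6
Op 7: add_edge(C, E) (duplicate, no change). Edges now: 6
Compute levels (Kahn BFS):
  sources (in-degree 0): C, D
  process C: level=0
    C->A: in-degree(A)=2, level(A)>=1
    C->E: in-degree(E)=0, level(E)=1, enqueue
  process D: level=0
    D->A: in-degree(A)=1, level(A)>=1
    D->F: in-degree(F)=0, level(F)=1, enqueue
  process E: level=1
    E->A: in-degree(A)=0, level(A)=2, enqueue
    E->B: in-degree(B)=0, level(B)=2, enqueue
  process F: level=1
  process A: level=2
  process B: level=2
All levels: A:2, B:2, C:0, D:0, E:1, F:1

Answer: A:2, B:2, C:0, D:0, E:1, F:1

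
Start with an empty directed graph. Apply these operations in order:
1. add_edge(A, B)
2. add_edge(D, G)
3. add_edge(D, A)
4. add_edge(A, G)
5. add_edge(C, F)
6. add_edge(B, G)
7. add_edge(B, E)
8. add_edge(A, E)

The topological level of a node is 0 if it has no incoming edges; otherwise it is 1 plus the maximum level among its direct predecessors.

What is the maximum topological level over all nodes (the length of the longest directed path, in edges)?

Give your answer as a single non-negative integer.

Answer: 3

Derivation:
Op 1: add_edge(A, B). Edges now: 1
Op 2: add_edge(D, G). Edges now: 2
Op 3: add_edge(D, A). Edges now: 3
Op 4: add_edge(A, G). Edges now: 4
Op 5: add_edge(C, F). Edges now: 5
Op 6: add_edge(B, G). Edges now: 6
Op 7: add_edge(B, E). Edges now: 7
Op 8: add_edge(A, E). Edges now: 8
Compute levels (Kahn BFS):
  sources (in-degree 0): C, D
  process C: level=0
    C->F: in-degree(F)=0, level(F)=1, enqueue
  process D: level=0
    D->A: in-degree(A)=0, level(A)=1, enqueue
    D->G: in-degree(G)=2, level(G)>=1
  process F: level=1
  process A: level=1
    A->B: in-degree(B)=0, level(B)=2, enqueue
    A->E: in-degree(E)=1, level(E)>=2
    A->G: in-degree(G)=1, level(G)>=2
  process B: level=2
    B->E: in-degree(E)=0, level(E)=3, enqueue
    B->G: in-degree(G)=0, level(G)=3, enqueue
  process E: level=3
  process G: level=3
All levels: A:1, B:2, C:0, D:0, E:3, F:1, G:3
max level = 3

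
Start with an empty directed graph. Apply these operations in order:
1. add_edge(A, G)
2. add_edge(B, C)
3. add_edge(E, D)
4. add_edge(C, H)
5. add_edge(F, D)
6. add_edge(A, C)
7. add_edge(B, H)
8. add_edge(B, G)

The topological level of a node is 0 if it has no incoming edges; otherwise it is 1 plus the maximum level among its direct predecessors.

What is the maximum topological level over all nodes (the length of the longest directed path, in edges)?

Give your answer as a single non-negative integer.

Answer: 2

Derivation:
Op 1: add_edge(A, G). Edges now: 1
Op 2: add_edge(B, C). Edges now: 2
Op 3: add_edge(E, D). Edges now: 3
Op 4: add_edge(C, H). Edges now: 4
Op 5: add_edge(F, D). Edges now: 5
Op 6: add_edge(A, C). Edges now: 6
Op 7: add_edge(B, H). Edges now: 7
Op 8: add_edge(B, G). Edges now: 8
Compute levels (Kahn BFS):
  sources (in-degree 0): A, B, E, F
  process A: level=0
    A->C: in-degree(C)=1, level(C)>=1
    A->G: in-degree(G)=1, level(G)>=1
  process B: level=0
    B->C: in-degree(C)=0, level(C)=1, enqueue
    B->G: in-degree(G)=0, level(G)=1, enqueue
    B->H: in-degree(H)=1, level(H)>=1
  process E: level=0
    E->D: in-degree(D)=1, level(D)>=1
  process F: level=0
    F->D: in-degree(D)=0, level(D)=1, enqueue
  process C: level=1
    C->H: in-degree(H)=0, level(H)=2, enqueue
  process G: level=1
  process D: level=1
  process H: level=2
All levels: A:0, B:0, C:1, D:1, E:0, F:0, G:1, H:2
max level = 2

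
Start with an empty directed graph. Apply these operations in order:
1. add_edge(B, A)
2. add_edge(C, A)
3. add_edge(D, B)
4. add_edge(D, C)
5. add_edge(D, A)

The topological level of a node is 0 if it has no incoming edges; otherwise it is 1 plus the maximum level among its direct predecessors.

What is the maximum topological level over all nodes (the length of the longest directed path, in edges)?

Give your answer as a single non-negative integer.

Answer: 2

Derivation:
Op 1: add_edge(B, A). Edges now: 1
Op 2: add_edge(C, A). Edges now: 2
Op 3: add_edge(D, B). Edges now: 3
Op 4: add_edge(D, C). Edges now: 4
Op 5: add_edge(D, A). Edges now: 5
Compute levels (Kahn BFS):
  sources (in-degree 0): D
  process D: level=0
    D->A: in-degree(A)=2, level(A)>=1
    D->B: in-degree(B)=0, level(B)=1, enqueue
    D->C: in-degree(C)=0, level(C)=1, enqueue
  process B: level=1
    B->A: in-degree(A)=1, level(A)>=2
  process C: level=1
    C->A: in-degree(A)=0, level(A)=2, enqueue
  process A: level=2
All levels: A:2, B:1, C:1, D:0
max level = 2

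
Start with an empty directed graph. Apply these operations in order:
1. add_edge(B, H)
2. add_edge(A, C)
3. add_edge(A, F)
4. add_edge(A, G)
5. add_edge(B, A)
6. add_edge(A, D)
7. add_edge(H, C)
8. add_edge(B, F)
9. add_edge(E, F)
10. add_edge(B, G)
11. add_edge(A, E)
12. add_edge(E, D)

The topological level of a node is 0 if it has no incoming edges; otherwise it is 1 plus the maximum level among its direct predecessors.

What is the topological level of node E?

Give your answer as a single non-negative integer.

Op 1: add_edge(B, H). Edges now: 1
Op 2: add_edge(A, C). Edges now: 2
Op 3: add_edge(A, F). Edges now: 3
Op 4: add_edge(A, G). Edges now: 4
Op 5: add_edge(B, A). Edges now: 5
Op 6: add_edge(A, D). Edges now: 6
Op 7: add_edge(H, C). Edges now: 7
Op 8: add_edge(B, F). Edges now: 8
Op 9: add_edge(E, F). Edges now: 9
Op 10: add_edge(B, G). Edges now: 10
Op 11: add_edge(A, E). Edges now: 11
Op 12: add_edge(E, D). Edges now: 12
Compute levels (Kahn BFS):
  sources (in-degree 0): B
  process B: level=0
    B->A: in-degree(A)=0, level(A)=1, enqueue
    B->F: in-degree(F)=2, level(F)>=1
    B->G: in-degree(G)=1, level(G)>=1
    B->H: in-degree(H)=0, level(H)=1, enqueue
  process A: level=1
    A->C: in-degree(C)=1, level(C)>=2
    A->D: in-degree(D)=1, level(D)>=2
    A->E: in-degree(E)=0, level(E)=2, enqueue
    A->F: in-degree(F)=1, level(F)>=2
    A->G: in-degree(G)=0, level(G)=2, enqueue
  process H: level=1
    H->C: in-degree(C)=0, level(C)=2, enqueue
  process E: level=2
    E->D: in-degree(D)=0, level(D)=3, enqueue
    E->F: in-degree(F)=0, level(F)=3, enqueue
  process G: level=2
  process C: level=2
  process D: level=3
  process F: level=3
All levels: A:1, B:0, C:2, D:3, E:2, F:3, G:2, H:1
level(E) = 2

Answer: 2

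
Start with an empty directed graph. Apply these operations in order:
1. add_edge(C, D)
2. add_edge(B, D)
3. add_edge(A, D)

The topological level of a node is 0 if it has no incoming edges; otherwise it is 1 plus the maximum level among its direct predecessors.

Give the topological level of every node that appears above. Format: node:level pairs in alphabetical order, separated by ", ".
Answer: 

Op 1: add_edge(C, D). Edges now: 1
Op 2: add_edge(B, D). Edges now: 2
Op 3: add_edge(A, D). Edges now: 3
Compute levels (Kahn BFS):
  sources (in-degree 0): A, B, C
  process A: level=0
    A->D: in-degree(D)=2, level(D)>=1
  process B: level=0
    B->D: in-degree(D)=1, level(D)>=1
  process C: level=0
    C->D: in-degree(D)=0, level(D)=1, enqueue
  process D: level=1
All levels: A:0, B:0, C:0, D:1

Answer: A:0, B:0, C:0, D:1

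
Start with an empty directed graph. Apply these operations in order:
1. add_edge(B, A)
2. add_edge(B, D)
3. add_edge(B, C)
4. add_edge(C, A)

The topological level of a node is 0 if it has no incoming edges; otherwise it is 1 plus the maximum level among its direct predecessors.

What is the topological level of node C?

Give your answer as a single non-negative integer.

Answer: 1

Derivation:
Op 1: add_edge(B, A). Edges now: 1
Op 2: add_edge(B, D). Edges now: 2
Op 3: add_edge(B, C). Edges now: 3
Op 4: add_edge(C, A). Edges now: 4
Compute levels (Kahn BFS):
  sources (in-degree 0): B
  process B: level=0
    B->A: in-degree(A)=1, level(A)>=1
    B->C: in-degree(C)=0, level(C)=1, enqueue
    B->D: in-degree(D)=0, level(D)=1, enqueue
  process C: level=1
    C->A: in-degree(A)=0, level(A)=2, enqueue
  process D: level=1
  process A: level=2
All levels: A:2, B:0, C:1, D:1
level(C) = 1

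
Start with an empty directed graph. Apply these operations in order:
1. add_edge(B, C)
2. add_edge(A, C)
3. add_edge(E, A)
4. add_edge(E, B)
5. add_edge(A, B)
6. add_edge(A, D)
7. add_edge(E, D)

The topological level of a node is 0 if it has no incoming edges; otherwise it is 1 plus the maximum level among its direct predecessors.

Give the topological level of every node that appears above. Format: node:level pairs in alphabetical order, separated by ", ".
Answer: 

Answer: A:1, B:2, C:3, D:2, E:0

Derivation:
Op 1: add_edge(B, C). Edges now: 1
Op 2: add_edge(A, C). Edges now: 2
Op 3: add_edge(E, A). Edges now: 3
Op 4: add_edge(E, B). Edges now: 4
Op 5: add_edge(A, B). Edges now: 5
Op 6: add_edge(A, D). Edges now: 6
Op 7: add_edge(E, D). Edges now: 7
Compute levels (Kahn BFS):
  sources (in-degree 0): E
  process E: level=0
    E->A: in-degree(A)=0, level(A)=1, enqueue
    E->B: in-degree(B)=1, level(B)>=1
    E->D: in-degree(D)=1, level(D)>=1
  process A: level=1
    A->B: in-degree(B)=0, level(B)=2, enqueue
    A->C: in-degree(C)=1, level(C)>=2
    A->D: in-degree(D)=0, level(D)=2, enqueue
  process B: level=2
    B->C: in-degree(C)=0, level(C)=3, enqueue
  process D: level=2
  process C: level=3
All levels: A:1, B:2, C:3, D:2, E:0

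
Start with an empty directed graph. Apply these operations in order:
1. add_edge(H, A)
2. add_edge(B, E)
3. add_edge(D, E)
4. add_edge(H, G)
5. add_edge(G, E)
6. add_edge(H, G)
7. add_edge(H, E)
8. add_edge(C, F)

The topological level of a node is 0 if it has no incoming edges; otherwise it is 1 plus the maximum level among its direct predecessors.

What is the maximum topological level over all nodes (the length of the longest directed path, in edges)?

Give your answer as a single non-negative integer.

Answer: 2

Derivation:
Op 1: add_edge(H, A). Edges now: 1
Op 2: add_edge(B, E). Edges now: 2
Op 3: add_edge(D, E). Edges now: 3
Op 4: add_edge(H, G). Edges now: 4
Op 5: add_edge(G, E). Edges now: 5
Op 6: add_edge(H, G) (duplicate, no change). Edges now: 5
Op 7: add_edge(H, E). Edges now: 6
Op 8: add_edge(C, F). Edges now: 7
Compute levels (Kahn BFS):
  sources (in-degree 0): B, C, D, H
  process B: level=0
    B->E: in-degree(E)=3, level(E)>=1
  process C: level=0
    C->F: in-degree(F)=0, level(F)=1, enqueue
  process D: level=0
    D->E: in-degree(E)=2, level(E)>=1
  process H: level=0
    H->A: in-degree(A)=0, level(A)=1, enqueue
    H->E: in-degree(E)=1, level(E)>=1
    H->G: in-degree(G)=0, level(G)=1, enqueue
  process F: level=1
  process A: level=1
  process G: level=1
    G->E: in-degree(E)=0, level(E)=2, enqueue
  process E: level=2
All levels: A:1, B:0, C:0, D:0, E:2, F:1, G:1, H:0
max level = 2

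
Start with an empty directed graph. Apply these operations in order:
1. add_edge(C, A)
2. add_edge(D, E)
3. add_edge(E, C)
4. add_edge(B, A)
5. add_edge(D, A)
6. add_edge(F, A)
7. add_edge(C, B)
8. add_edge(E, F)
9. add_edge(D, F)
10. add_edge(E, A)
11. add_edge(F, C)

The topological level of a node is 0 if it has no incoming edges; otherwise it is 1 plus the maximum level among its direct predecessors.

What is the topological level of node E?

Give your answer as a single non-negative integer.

Answer: 1

Derivation:
Op 1: add_edge(C, A). Edges now: 1
Op 2: add_edge(D, E). Edges now: 2
Op 3: add_edge(E, C). Edges now: 3
Op 4: add_edge(B, A). Edges now: 4
Op 5: add_edge(D, A). Edges now: 5
Op 6: add_edge(F, A). Edges now: 6
Op 7: add_edge(C, B). Edges now: 7
Op 8: add_edge(E, F). Edges now: 8
Op 9: add_edge(D, F). Edges now: 9
Op 10: add_edge(E, A). Edges now: 10
Op 11: add_edge(F, C). Edges now: 11
Compute levels (Kahn BFS):
  sources (in-degree 0): D
  process D: level=0
    D->A: in-degree(A)=4, level(A)>=1
    D->E: in-degree(E)=0, level(E)=1, enqueue
    D->F: in-degree(F)=1, level(F)>=1
  process E: level=1
    E->A: in-degree(A)=3, level(A)>=2
    E->C: in-degree(C)=1, level(C)>=2
    E->F: in-degree(F)=0, level(F)=2, enqueue
  process F: level=2
    F->A: in-degree(A)=2, level(A)>=3
    F->C: in-degree(C)=0, level(C)=3, enqueue
  process C: level=3
    C->A: in-degree(A)=1, level(A)>=4
    C->B: in-degree(B)=0, level(B)=4, enqueue
  process B: level=4
    B->A: in-degree(A)=0, level(A)=5, enqueue
  process A: level=5
All levels: A:5, B:4, C:3, D:0, E:1, F:2
level(E) = 1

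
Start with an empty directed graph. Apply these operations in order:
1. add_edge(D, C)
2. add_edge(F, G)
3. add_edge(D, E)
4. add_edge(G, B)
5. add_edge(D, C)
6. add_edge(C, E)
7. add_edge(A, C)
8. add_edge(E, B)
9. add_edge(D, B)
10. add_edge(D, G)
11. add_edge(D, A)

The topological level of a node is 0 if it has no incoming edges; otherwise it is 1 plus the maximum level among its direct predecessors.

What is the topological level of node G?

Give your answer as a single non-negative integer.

Answer: 1

Derivation:
Op 1: add_edge(D, C). Edges now: 1
Op 2: add_edge(F, G). Edges now: 2
Op 3: add_edge(D, E). Edges now: 3
Op 4: add_edge(G, B). Edges now: 4
Op 5: add_edge(D, C) (duplicate, no change). Edges now: 4
Op 6: add_edge(C, E). Edges now: 5
Op 7: add_edge(A, C). Edges now: 6
Op 8: add_edge(E, B). Edges now: 7
Op 9: add_edge(D, B). Edges now: 8
Op 10: add_edge(D, G). Edges now: 9
Op 11: add_edge(D, A). Edges now: 10
Compute levels (Kahn BFS):
  sources (in-degree 0): D, F
  process D: level=0
    D->A: in-degree(A)=0, level(A)=1, enqueue
    D->B: in-degree(B)=2, level(B)>=1
    D->C: in-degree(C)=1, level(C)>=1
    D->E: in-degree(E)=1, level(E)>=1
    D->G: in-degree(G)=1, level(G)>=1
  process F: level=0
    F->G: in-degree(G)=0, level(G)=1, enqueue
  process A: level=1
    A->C: in-degree(C)=0, level(C)=2, enqueue
  process G: level=1
    G->B: in-degree(B)=1, level(B)>=2
  process C: level=2
    C->E: in-degree(E)=0, level(E)=3, enqueue
  process E: level=3
    E->B: in-degree(B)=0, level(B)=4, enqueue
  process B: level=4
All levels: A:1, B:4, C:2, D:0, E:3, F:0, G:1
level(G) = 1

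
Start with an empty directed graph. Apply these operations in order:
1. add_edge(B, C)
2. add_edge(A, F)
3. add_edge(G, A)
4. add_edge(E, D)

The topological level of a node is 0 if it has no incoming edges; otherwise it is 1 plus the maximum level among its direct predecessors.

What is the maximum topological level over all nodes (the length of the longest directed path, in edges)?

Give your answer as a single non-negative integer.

Op 1: add_edge(B, C). Edges now: 1
Op 2: add_edge(A, F). Edges now: 2
Op 3: add_edge(G, A). Edges now: 3
Op 4: add_edge(E, D). Edges now: 4
Compute levels (Kahn BFS):
  sources (in-degree 0): B, E, G
  process B: level=0
    B->C: in-degree(C)=0, level(C)=1, enqueue
  process E: level=0
    E->D: in-degree(D)=0, level(D)=1, enqueue
  process G: level=0
    G->A: in-degree(A)=0, level(A)=1, enqueue
  process C: level=1
  process D: level=1
  process A: level=1
    A->F: in-degree(F)=0, level(F)=2, enqueue
  process F: level=2
All levels: A:1, B:0, C:1, D:1, E:0, F:2, G:0
max level = 2

Answer: 2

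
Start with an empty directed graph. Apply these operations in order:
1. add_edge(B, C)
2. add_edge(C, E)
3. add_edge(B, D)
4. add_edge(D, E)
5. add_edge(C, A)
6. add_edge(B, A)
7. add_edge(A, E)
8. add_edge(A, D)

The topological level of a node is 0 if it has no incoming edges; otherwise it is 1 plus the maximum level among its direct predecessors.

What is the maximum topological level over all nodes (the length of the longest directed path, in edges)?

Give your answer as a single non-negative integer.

Op 1: add_edge(B, C). Edges now: 1
Op 2: add_edge(C, E). Edges now: 2
Op 3: add_edge(B, D). Edges now: 3
Op 4: add_edge(D, E). Edges now: 4
Op 5: add_edge(C, A). Edges now: 5
Op 6: add_edge(B, A). Edges now: 6
Op 7: add_edge(A, E). Edges now: 7
Op 8: add_edge(A, D). Edges now: 8
Compute levels (Kahn BFS):
  sources (in-degree 0): B
  process B: level=0
    B->A: in-degree(A)=1, level(A)>=1
    B->C: in-degree(C)=0, level(C)=1, enqueue
    B->D: in-degree(D)=1, level(D)>=1
  process C: level=1
    C->A: in-degree(A)=0, level(A)=2, enqueue
    C->E: in-degree(E)=2, level(E)>=2
  process A: level=2
    A->D: in-degree(D)=0, level(D)=3, enqueue
    A->E: in-degree(E)=1, level(E)>=3
  process D: level=3
    D->E: in-degree(E)=0, level(E)=4, enqueue
  process E: level=4
All levels: A:2, B:0, C:1, D:3, E:4
max level = 4

Answer: 4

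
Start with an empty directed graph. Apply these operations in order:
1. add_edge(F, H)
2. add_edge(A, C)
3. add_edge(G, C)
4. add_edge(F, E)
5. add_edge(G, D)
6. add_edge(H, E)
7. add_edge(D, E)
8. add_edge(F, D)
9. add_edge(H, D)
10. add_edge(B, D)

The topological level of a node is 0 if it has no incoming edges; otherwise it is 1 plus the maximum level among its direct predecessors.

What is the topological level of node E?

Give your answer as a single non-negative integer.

Answer: 3

Derivation:
Op 1: add_edge(F, H). Edges now: 1
Op 2: add_edge(A, C). Edges now: 2
Op 3: add_edge(G, C). Edges now: 3
Op 4: add_edge(F, E). Edges now: 4
Op 5: add_edge(G, D). Edges now: 5
Op 6: add_edge(H, E). Edges now: 6
Op 7: add_edge(D, E). Edges now: 7
Op 8: add_edge(F, D). Edges now: 8
Op 9: add_edge(H, D). Edges now: 9
Op 10: add_edge(B, D). Edges now: 10
Compute levels (Kahn BFS):
  sources (in-degree 0): A, B, F, G
  process A: level=0
    A->C: in-degree(C)=1, level(C)>=1
  process B: level=0
    B->D: in-degree(D)=3, level(D)>=1
  process F: level=0
    F->D: in-degree(D)=2, level(D)>=1
    F->E: in-degree(E)=2, level(E)>=1
    F->H: in-degree(H)=0, level(H)=1, enqueue
  process G: level=0
    G->C: in-degree(C)=0, level(C)=1, enqueue
    G->D: in-degree(D)=1, level(D)>=1
  process H: level=1
    H->D: in-degree(D)=0, level(D)=2, enqueue
    H->E: in-degree(E)=1, level(E)>=2
  process C: level=1
  process D: level=2
    D->E: in-degree(E)=0, level(E)=3, enqueue
  process E: level=3
All levels: A:0, B:0, C:1, D:2, E:3, F:0, G:0, H:1
level(E) = 3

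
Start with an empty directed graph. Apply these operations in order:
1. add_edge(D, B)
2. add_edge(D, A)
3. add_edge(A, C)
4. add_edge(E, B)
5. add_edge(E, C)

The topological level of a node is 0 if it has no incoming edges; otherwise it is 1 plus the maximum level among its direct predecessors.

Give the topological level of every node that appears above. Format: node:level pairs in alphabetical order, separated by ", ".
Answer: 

Answer: A:1, B:1, C:2, D:0, E:0

Derivation:
Op 1: add_edge(D, B). Edges now: 1
Op 2: add_edge(D, A). Edges now: 2
Op 3: add_edge(A, C). Edges now: 3
Op 4: add_edge(E, B). Edges now: 4
Op 5: add_edge(E, C). Edges now: 5
Compute levels (Kahn BFS):
  sources (in-degree 0): D, E
  process D: level=0
    D->A: in-degree(A)=0, level(A)=1, enqueue
    D->B: in-degree(B)=1, level(B)>=1
  process E: level=0
    E->B: in-degree(B)=0, level(B)=1, enqueue
    E->C: in-degree(C)=1, level(C)>=1
  process A: level=1
    A->C: in-degree(C)=0, level(C)=2, enqueue
  process B: level=1
  process C: level=2
All levels: A:1, B:1, C:2, D:0, E:0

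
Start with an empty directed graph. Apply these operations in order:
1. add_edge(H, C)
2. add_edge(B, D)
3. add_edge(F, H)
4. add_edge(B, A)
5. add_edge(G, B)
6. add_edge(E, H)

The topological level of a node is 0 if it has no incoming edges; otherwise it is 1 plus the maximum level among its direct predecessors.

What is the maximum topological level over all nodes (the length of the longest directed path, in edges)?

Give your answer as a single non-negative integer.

Op 1: add_edge(H, C). Edges now: 1
Op 2: add_edge(B, D). Edges now: 2
Op 3: add_edge(F, H). Edges now: 3
Op 4: add_edge(B, A). Edges now: 4
Op 5: add_edge(G, B). Edges now: 5
Op 6: add_edge(E, H). Edges now: 6
Compute levels (Kahn BFS):
  sources (in-degree 0): E, F, G
  process E: level=0
    E->H: in-degree(H)=1, level(H)>=1
  process F: level=0
    F->H: in-degree(H)=0, level(H)=1, enqueue
  process G: level=0
    G->B: in-degree(B)=0, level(B)=1, enqueue
  process H: level=1
    H->C: in-degree(C)=0, level(C)=2, enqueue
  process B: level=1
    B->A: in-degree(A)=0, level(A)=2, enqueue
    B->D: in-degree(D)=0, level(D)=2, enqueue
  process C: level=2
  process A: level=2
  process D: level=2
All levels: A:2, B:1, C:2, D:2, E:0, F:0, G:0, H:1
max level = 2

Answer: 2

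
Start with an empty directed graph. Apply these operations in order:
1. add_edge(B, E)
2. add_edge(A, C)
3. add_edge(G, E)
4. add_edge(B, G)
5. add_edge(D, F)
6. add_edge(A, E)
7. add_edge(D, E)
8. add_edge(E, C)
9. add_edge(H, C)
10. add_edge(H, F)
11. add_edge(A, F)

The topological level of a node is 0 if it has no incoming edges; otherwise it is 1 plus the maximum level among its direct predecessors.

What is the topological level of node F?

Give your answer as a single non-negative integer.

Answer: 1

Derivation:
Op 1: add_edge(B, E). Edges now: 1
Op 2: add_edge(A, C). Edges now: 2
Op 3: add_edge(G, E). Edges now: 3
Op 4: add_edge(B, G). Edges now: 4
Op 5: add_edge(D, F). Edges now: 5
Op 6: add_edge(A, E). Edges now: 6
Op 7: add_edge(D, E). Edges now: 7
Op 8: add_edge(E, C). Edges now: 8
Op 9: add_edge(H, C). Edges now: 9
Op 10: add_edge(H, F). Edges now: 10
Op 11: add_edge(A, F). Edges now: 11
Compute levels (Kahn BFS):
  sources (in-degree 0): A, B, D, H
  process A: level=0
    A->C: in-degree(C)=2, level(C)>=1
    A->E: in-degree(E)=3, level(E)>=1
    A->F: in-degree(F)=2, level(F)>=1
  process B: level=0
    B->E: in-degree(E)=2, level(E)>=1
    B->G: in-degree(G)=0, level(G)=1, enqueue
  process D: level=0
    D->E: in-degree(E)=1, level(E)>=1
    D->F: in-degree(F)=1, level(F)>=1
  process H: level=0
    H->C: in-degree(C)=1, level(C)>=1
    H->F: in-degree(F)=0, level(F)=1, enqueue
  process G: level=1
    G->E: in-degree(E)=0, level(E)=2, enqueue
  process F: level=1
  process E: level=2
    E->C: in-degree(C)=0, level(C)=3, enqueue
  process C: level=3
All levels: A:0, B:0, C:3, D:0, E:2, F:1, G:1, H:0
level(F) = 1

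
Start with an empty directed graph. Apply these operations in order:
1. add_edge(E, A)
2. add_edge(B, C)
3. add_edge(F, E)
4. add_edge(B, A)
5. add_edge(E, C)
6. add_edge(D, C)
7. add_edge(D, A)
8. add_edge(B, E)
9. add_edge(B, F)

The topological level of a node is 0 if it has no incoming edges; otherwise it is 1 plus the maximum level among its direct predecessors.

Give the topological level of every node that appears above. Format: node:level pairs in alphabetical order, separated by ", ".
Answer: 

Op 1: add_edge(E, A). Edges now: 1
Op 2: add_edge(B, C). Edges now: 2
Op 3: add_edge(F, E). Edges now: 3
Op 4: add_edge(B, A). Edges now: 4
Op 5: add_edge(E, C). Edges now: 5
Op 6: add_edge(D, C). Edges now: 6
Op 7: add_edge(D, A). Edges now: 7
Op 8: add_edge(B, E). Edges now: 8
Op 9: add_edge(B, F). Edges now: 9
Compute levels (Kahn BFS):
  sources (in-degree 0): B, D
  process B: level=0
    B->A: in-degree(A)=2, level(A)>=1
    B->C: in-degree(C)=2, level(C)>=1
    B->E: in-degree(E)=1, level(E)>=1
    B->F: in-degree(F)=0, level(F)=1, enqueue
  process D: level=0
    D->A: in-degree(A)=1, level(A)>=1
    D->C: in-degree(C)=1, level(C)>=1
  process F: level=1
    F->E: in-degree(E)=0, level(E)=2, enqueue
  process E: level=2
    E->A: in-degree(A)=0, level(A)=3, enqueue
    E->C: in-degree(C)=0, level(C)=3, enqueue
  process A: level=3
  process C: level=3
All levels: A:3, B:0, C:3, D:0, E:2, F:1

Answer: A:3, B:0, C:3, D:0, E:2, F:1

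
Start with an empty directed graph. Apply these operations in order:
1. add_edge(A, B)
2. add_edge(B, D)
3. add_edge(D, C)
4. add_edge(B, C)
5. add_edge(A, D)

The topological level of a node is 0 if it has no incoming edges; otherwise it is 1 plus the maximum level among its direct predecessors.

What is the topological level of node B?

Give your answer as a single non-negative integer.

Answer: 1

Derivation:
Op 1: add_edge(A, B). Edges now: 1
Op 2: add_edge(B, D). Edges now: 2
Op 3: add_edge(D, C). Edges now: 3
Op 4: add_edge(B, C). Edges now: 4
Op 5: add_edge(A, D). Edges now: 5
Compute levels (Kahn BFS):
  sources (in-degree 0): A
  process A: level=0
    A->B: in-degree(B)=0, level(B)=1, enqueue
    A->D: in-degree(D)=1, level(D)>=1
  process B: level=1
    B->C: in-degree(C)=1, level(C)>=2
    B->D: in-degree(D)=0, level(D)=2, enqueue
  process D: level=2
    D->C: in-degree(C)=0, level(C)=3, enqueue
  process C: level=3
All levels: A:0, B:1, C:3, D:2
level(B) = 1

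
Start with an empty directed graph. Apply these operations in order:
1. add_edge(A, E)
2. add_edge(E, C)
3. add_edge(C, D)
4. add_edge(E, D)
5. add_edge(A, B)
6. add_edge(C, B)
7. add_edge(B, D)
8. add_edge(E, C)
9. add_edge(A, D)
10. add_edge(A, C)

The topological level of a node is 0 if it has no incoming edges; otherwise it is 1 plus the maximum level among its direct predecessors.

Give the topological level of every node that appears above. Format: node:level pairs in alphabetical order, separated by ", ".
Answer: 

Op 1: add_edge(A, E). Edges now: 1
Op 2: add_edge(E, C). Edges now: 2
Op 3: add_edge(C, D). Edges now: 3
Op 4: add_edge(E, D). Edges now: 4
Op 5: add_edge(A, B). Edges now: 5
Op 6: add_edge(C, B). Edges now: 6
Op 7: add_edge(B, D). Edges now: 7
Op 8: add_edge(E, C) (duplicate, no change). Edges now: 7
Op 9: add_edge(A, D). Edges now: 8
Op 10: add_edge(A, C). Edges now: 9
Compute levels (Kahn BFS):
  sources (in-degree 0): A
  process A: level=0
    A->B: in-degree(B)=1, level(B)>=1
    A->C: in-degree(C)=1, level(C)>=1
    A->D: in-degree(D)=3, level(D)>=1
    A->E: in-degree(E)=0, level(E)=1, enqueue
  process E: level=1
    E->C: in-degree(C)=0, level(C)=2, enqueue
    E->D: in-degree(D)=2, level(D)>=2
  process C: level=2
    C->B: in-degree(B)=0, level(B)=3, enqueue
    C->D: in-degree(D)=1, level(D)>=3
  process B: level=3
    B->D: in-degree(D)=0, level(D)=4, enqueue
  process D: level=4
All levels: A:0, B:3, C:2, D:4, E:1

Answer: A:0, B:3, C:2, D:4, E:1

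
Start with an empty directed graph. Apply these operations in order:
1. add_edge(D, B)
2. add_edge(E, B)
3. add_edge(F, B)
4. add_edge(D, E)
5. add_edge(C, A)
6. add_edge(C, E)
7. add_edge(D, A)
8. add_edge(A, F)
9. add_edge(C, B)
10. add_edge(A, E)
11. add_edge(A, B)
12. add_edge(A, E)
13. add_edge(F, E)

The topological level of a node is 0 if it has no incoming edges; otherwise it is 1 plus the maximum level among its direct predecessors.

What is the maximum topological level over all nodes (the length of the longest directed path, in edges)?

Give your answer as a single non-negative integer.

Op 1: add_edge(D, B). Edges now: 1
Op 2: add_edge(E, B). Edges now: 2
Op 3: add_edge(F, B). Edges now: 3
Op 4: add_edge(D, E). Edges now: 4
Op 5: add_edge(C, A). Edges now: 5
Op 6: add_edge(C, E). Edges now: 6
Op 7: add_edge(D, A). Edges now: 7
Op 8: add_edge(A, F). Edges now: 8
Op 9: add_edge(C, B). Edges now: 9
Op 10: add_edge(A, E). Edges now: 10
Op 11: add_edge(A, B). Edges now: 11
Op 12: add_edge(A, E) (duplicate, no change). Edges now: 11
Op 13: add_edge(F, E). Edges now: 12
Compute levels (Kahn BFS):
  sources (in-degree 0): C, D
  process C: level=0
    C->A: in-degree(A)=1, level(A)>=1
    C->B: in-degree(B)=4, level(B)>=1
    C->E: in-degree(E)=3, level(E)>=1
  process D: level=0
    D->A: in-degree(A)=0, level(A)=1, enqueue
    D->B: in-degree(B)=3, level(B)>=1
    D->E: in-degree(E)=2, level(E)>=1
  process A: level=1
    A->B: in-degree(B)=2, level(B)>=2
    A->E: in-degree(E)=1, level(E)>=2
    A->F: in-degree(F)=0, level(F)=2, enqueue
  process F: level=2
    F->B: in-degree(B)=1, level(B)>=3
    F->E: in-degree(E)=0, level(E)=3, enqueue
  process E: level=3
    E->B: in-degree(B)=0, level(B)=4, enqueue
  process B: level=4
All levels: A:1, B:4, C:0, D:0, E:3, F:2
max level = 4

Answer: 4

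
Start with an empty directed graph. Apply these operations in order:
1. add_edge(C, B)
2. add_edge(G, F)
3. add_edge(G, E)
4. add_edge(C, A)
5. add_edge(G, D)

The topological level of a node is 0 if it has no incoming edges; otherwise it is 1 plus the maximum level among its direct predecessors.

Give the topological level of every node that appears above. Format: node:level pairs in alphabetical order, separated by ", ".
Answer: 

Answer: A:1, B:1, C:0, D:1, E:1, F:1, G:0

Derivation:
Op 1: add_edge(C, B). Edges now: 1
Op 2: add_edge(G, F). Edges now: 2
Op 3: add_edge(G, E). Edges now: 3
Op 4: add_edge(C, A). Edges now: 4
Op 5: add_edge(G, D). Edges now: 5
Compute levels (Kahn BFS):
  sources (in-degree 0): C, G
  process C: level=0
    C->A: in-degree(A)=0, level(A)=1, enqueue
    C->B: in-degree(B)=0, level(B)=1, enqueue
  process G: level=0
    G->D: in-degree(D)=0, level(D)=1, enqueue
    G->E: in-degree(E)=0, level(E)=1, enqueue
    G->F: in-degree(F)=0, level(F)=1, enqueue
  process A: level=1
  process B: level=1
  process D: level=1
  process E: level=1
  process F: level=1
All levels: A:1, B:1, C:0, D:1, E:1, F:1, G:0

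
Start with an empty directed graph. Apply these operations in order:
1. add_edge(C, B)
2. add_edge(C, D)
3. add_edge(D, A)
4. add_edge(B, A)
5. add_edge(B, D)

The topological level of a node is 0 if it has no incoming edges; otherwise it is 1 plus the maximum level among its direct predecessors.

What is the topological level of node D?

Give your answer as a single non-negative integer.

Op 1: add_edge(C, B). Edges now: 1
Op 2: add_edge(C, D). Edges now: 2
Op 3: add_edge(D, A). Edges now: 3
Op 4: add_edge(B, A). Edges now: 4
Op 5: add_edge(B, D). Edges now: 5
Compute levels (Kahn BFS):
  sources (in-degree 0): C
  process C: level=0
    C->B: in-degree(B)=0, level(B)=1, enqueue
    C->D: in-degree(D)=1, level(D)>=1
  process B: level=1
    B->A: in-degree(A)=1, level(A)>=2
    B->D: in-degree(D)=0, level(D)=2, enqueue
  process D: level=2
    D->A: in-degree(A)=0, level(A)=3, enqueue
  process A: level=3
All levels: A:3, B:1, C:0, D:2
level(D) = 2

Answer: 2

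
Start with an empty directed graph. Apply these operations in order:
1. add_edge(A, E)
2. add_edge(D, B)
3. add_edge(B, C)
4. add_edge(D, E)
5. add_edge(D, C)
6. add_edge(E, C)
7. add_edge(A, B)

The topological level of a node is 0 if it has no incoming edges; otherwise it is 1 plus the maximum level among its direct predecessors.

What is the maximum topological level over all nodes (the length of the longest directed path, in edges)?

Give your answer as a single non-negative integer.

Op 1: add_edge(A, E). Edges now: 1
Op 2: add_edge(D, B). Edges now: 2
Op 3: add_edge(B, C). Edges now: 3
Op 4: add_edge(D, E). Edges now: 4
Op 5: add_edge(D, C). Edges now: 5
Op 6: add_edge(E, C). Edges now: 6
Op 7: add_edge(A, B). Edges now: 7
Compute levels (Kahn BFS):
  sources (in-degree 0): A, D
  process A: level=0
    A->B: in-degree(B)=1, level(B)>=1
    A->E: in-degree(E)=1, level(E)>=1
  process D: level=0
    D->B: in-degree(B)=0, level(B)=1, enqueue
    D->C: in-degree(C)=2, level(C)>=1
    D->E: in-degree(E)=0, level(E)=1, enqueue
  process B: level=1
    B->C: in-degree(C)=1, level(C)>=2
  process E: level=1
    E->C: in-degree(C)=0, level(C)=2, enqueue
  process C: level=2
All levels: A:0, B:1, C:2, D:0, E:1
max level = 2

Answer: 2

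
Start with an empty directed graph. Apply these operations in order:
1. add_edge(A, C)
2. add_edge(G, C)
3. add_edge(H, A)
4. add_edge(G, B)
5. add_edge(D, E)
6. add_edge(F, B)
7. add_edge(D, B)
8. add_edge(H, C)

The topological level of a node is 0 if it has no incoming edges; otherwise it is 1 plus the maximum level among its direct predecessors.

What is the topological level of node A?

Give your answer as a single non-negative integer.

Answer: 1

Derivation:
Op 1: add_edge(A, C). Edges now: 1
Op 2: add_edge(G, C). Edges now: 2
Op 3: add_edge(H, A). Edges now: 3
Op 4: add_edge(G, B). Edges now: 4
Op 5: add_edge(D, E). Edges now: 5
Op 6: add_edge(F, B). Edges now: 6
Op 7: add_edge(D, B). Edges now: 7
Op 8: add_edge(H, C). Edges now: 8
Compute levels (Kahn BFS):
  sources (in-degree 0): D, F, G, H
  process D: level=0
    D->B: in-degree(B)=2, level(B)>=1
    D->E: in-degree(E)=0, level(E)=1, enqueue
  process F: level=0
    F->B: in-degree(B)=1, level(B)>=1
  process G: level=0
    G->B: in-degree(B)=0, level(B)=1, enqueue
    G->C: in-degree(C)=2, level(C)>=1
  process H: level=0
    H->A: in-degree(A)=0, level(A)=1, enqueue
    H->C: in-degree(C)=1, level(C)>=1
  process E: level=1
  process B: level=1
  process A: level=1
    A->C: in-degree(C)=0, level(C)=2, enqueue
  process C: level=2
All levels: A:1, B:1, C:2, D:0, E:1, F:0, G:0, H:0
level(A) = 1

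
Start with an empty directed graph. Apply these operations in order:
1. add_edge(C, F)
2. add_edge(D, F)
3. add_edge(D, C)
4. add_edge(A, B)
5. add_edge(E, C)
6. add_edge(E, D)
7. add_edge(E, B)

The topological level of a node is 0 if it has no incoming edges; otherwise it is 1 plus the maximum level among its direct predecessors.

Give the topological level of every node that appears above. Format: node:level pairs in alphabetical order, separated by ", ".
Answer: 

Answer: A:0, B:1, C:2, D:1, E:0, F:3

Derivation:
Op 1: add_edge(C, F). Edges now: 1
Op 2: add_edge(D, F). Edges now: 2
Op 3: add_edge(D, C). Edges now: 3
Op 4: add_edge(A, B). Edges now: 4
Op 5: add_edge(E, C). Edges now: 5
Op 6: add_edge(E, D). Edges now: 6
Op 7: add_edge(E, B). Edges now: 7
Compute levels (Kahn BFS):
  sources (in-degree 0): A, E
  process A: level=0
    A->B: in-degree(B)=1, level(B)>=1
  process E: level=0
    E->B: in-degree(B)=0, level(B)=1, enqueue
    E->C: in-degree(C)=1, level(C)>=1
    E->D: in-degree(D)=0, level(D)=1, enqueue
  process B: level=1
  process D: level=1
    D->C: in-degree(C)=0, level(C)=2, enqueue
    D->F: in-degree(F)=1, level(F)>=2
  process C: level=2
    C->F: in-degree(F)=0, level(F)=3, enqueue
  process F: level=3
All levels: A:0, B:1, C:2, D:1, E:0, F:3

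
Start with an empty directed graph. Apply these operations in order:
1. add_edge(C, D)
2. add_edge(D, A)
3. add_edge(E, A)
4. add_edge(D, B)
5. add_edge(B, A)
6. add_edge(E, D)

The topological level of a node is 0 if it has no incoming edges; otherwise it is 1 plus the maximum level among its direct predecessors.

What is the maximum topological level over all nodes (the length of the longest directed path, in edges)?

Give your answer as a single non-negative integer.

Op 1: add_edge(C, D). Edges now: 1
Op 2: add_edge(D, A). Edges now: 2
Op 3: add_edge(E, A). Edges now: 3
Op 4: add_edge(D, B). Edges now: 4
Op 5: add_edge(B, A). Edges now: 5
Op 6: add_edge(E, D). Edges now: 6
Compute levels (Kahn BFS):
  sources (in-degree 0): C, E
  process C: level=0
    C->D: in-degree(D)=1, level(D)>=1
  process E: level=0
    E->A: in-degree(A)=2, level(A)>=1
    E->D: in-degree(D)=0, level(D)=1, enqueue
  process D: level=1
    D->A: in-degree(A)=1, level(A)>=2
    D->B: in-degree(B)=0, level(B)=2, enqueue
  process B: level=2
    B->A: in-degree(A)=0, level(A)=3, enqueue
  process A: level=3
All levels: A:3, B:2, C:0, D:1, E:0
max level = 3

Answer: 3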